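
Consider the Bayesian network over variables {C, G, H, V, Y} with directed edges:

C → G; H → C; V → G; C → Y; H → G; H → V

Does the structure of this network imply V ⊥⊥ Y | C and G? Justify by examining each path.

Yes

There are 4 undirected paths between V and Y; checking each against the conditioning set {C, G}:
Path 1: V → G ← C → Y
  C is a fork here and C is conditioned on, so the path is blocked at C.
Path 2: V → G ← H → C → Y
  C is a chain here and C is conditioned on, so the path is blocked at C.
Path 3: V ← H → C → Y
  C is a chain here and C is conditioned on, so the path is blocked at C.
Path 4: V ← H → G ← C → Y
  C is a fork here and C is conditioned on, so the path is blocked at C.
Every path is blocked, so V and Y are d-separated given {C, G}.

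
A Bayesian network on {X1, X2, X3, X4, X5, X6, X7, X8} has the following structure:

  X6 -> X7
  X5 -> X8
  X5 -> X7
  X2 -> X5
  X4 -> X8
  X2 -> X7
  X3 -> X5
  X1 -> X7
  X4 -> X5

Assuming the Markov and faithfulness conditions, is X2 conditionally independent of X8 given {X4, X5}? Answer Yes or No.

We examine all 4 paths between X2 and X8:
Path 1: X2 → X5 → X8
  X5 is a chain here and X5 is conditioned on, so the path is blocked at X5.
Path 2: X2 → X5 ← X4 → X8
  X4 is a fork here and X4 is conditioned on, so the path is blocked at X4.
Path 3: X2 → X7 ← X5 → X8
  X7 is a collider here and neither X7 nor any of its descendants is conditioned on, so the collider stays closed — the path is blocked at X7.
Path 4: X2 → X7 ← X5 ← X4 → X8
  X7 is a collider here and neither X7 nor any of its descendants is conditioned on, so the collider stays closed — the path is blocked at X7.
Every path is blocked, so X2 and X8 are d-separated given {X4, X5}.

Yes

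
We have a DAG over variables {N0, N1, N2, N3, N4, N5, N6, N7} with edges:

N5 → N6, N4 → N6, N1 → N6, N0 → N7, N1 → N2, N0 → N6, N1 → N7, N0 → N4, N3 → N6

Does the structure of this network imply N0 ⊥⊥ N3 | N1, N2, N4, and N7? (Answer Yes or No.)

We examine all 3 paths between N0 and N3:
  1. N0 → N4 → N6 ← N3 — N4:chain[blocks]; N6:collider[blocks] ⇒ blocked
  2. N0 → N6 ← N3 — N6:collider[blocks] ⇒ blocked
  3. N0 → N7 ← N1 → N6 ← N3 — N7:collider[open]; N1:fork[blocks]; N6:collider[blocks] ⇒ blocked
Every path is blocked, so N0 and N3 are d-separated given {N1, N2, N4, N7}.

Yes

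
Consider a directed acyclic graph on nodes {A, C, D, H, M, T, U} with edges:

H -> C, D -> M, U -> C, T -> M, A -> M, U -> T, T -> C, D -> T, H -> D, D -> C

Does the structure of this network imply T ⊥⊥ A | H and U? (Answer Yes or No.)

6 paths connect T and A; each must be blocked for d-separation to hold:
  1. T ← D → M ← A — D:fork[open]; M:collider[blocks] ⇒ blocked
  2. T → M ← A — M:collider[blocks] ⇒ blocked
  3. T ← U → C ← H → D → M ← A — U:fork[blocks]; C:collider[blocks]; H:fork[blocks]; D:chain[open]; M:collider[blocks] ⇒ blocked
  4. T ← U → C ← D → M ← A — U:fork[blocks]; C:collider[blocks]; D:fork[open]; M:collider[blocks] ⇒ blocked
  5. T → C ← H → D → M ← A — C:collider[blocks]; H:fork[blocks]; D:chain[open]; M:collider[blocks] ⇒ blocked
  6. T → C ← D → M ← A — C:collider[blocks]; D:fork[open]; M:collider[blocks] ⇒ blocked
Since every path is blocked, d-separation holds.

Yes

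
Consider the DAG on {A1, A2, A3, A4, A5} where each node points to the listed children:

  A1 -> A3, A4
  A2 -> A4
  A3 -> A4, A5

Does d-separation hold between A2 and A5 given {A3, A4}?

Yes

Enumerating the 2 paths from A2 to A5 and testing each for blocking by {A3, A4}:
  1. A2 → A4 ← A1 → A3 → A5 — A4:collider[open]; A1:fork[open]; A3:chain[blocks] ⇒ blocked
  2. A2 → A4 ← A3 → A5 — A4:collider[open]; A3:fork[blocks] ⇒ blocked
Every path is blocked, so A2 and A5 are d-separated given {A3, A4}.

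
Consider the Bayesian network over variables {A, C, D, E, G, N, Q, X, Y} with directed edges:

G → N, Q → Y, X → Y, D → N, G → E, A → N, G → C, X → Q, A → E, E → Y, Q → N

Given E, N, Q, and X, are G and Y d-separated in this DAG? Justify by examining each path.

Yes — G and Y are d-separated given {E, N, Q, X}.

6 paths connect G and Y; each must be blocked for d-separation to hold:
Path 1: G → E ← A → N ← Q ← X → Y
  Q is a chain here and Q is conditioned on, so the path is blocked at Q.
Path 2: G → E ← A → N ← Q → Y
  Q is a fork here and Q is conditioned on, so the path is blocked at Q.
Path 3: G → E → Y
  E is a chain here and E is conditioned on, so the path is blocked at E.
Path 4: G → N ← Q ← X → Y
  Q is a chain here and Q is conditioned on, so the path is blocked at Q.
Path 5: G → N ← Q → Y
  Q is a fork here and Q is conditioned on, so the path is blocked at Q.
Path 6: G → N ← A → E → Y
  E is a chain here and E is conditioned on, so the path is blocked at E.
Since every path is blocked, d-separation holds.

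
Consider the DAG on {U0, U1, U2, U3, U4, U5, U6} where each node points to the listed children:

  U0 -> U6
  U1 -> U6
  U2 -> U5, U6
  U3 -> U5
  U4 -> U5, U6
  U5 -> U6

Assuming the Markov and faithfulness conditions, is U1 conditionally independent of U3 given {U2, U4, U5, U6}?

Yes

We examine all 3 paths between U1 and U3:
Path 1: U1 → U6 ← U4 → U5 ← U3
  U4 is a fork here and U4 is conditioned on, so the path is blocked at U4.
Path 2: U1 → U6 ← U5 ← U3
  U5 is a chain here and U5 is conditioned on, so the path is blocked at U5.
Path 3: U1 → U6 ← U2 → U5 ← U3
  U2 is a fork here and U2 is conditioned on, so the path is blocked at U2.
Since every path is blocked, d-separation holds.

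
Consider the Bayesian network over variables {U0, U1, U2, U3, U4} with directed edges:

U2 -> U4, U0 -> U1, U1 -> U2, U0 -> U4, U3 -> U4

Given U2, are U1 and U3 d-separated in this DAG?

Yes

2 paths connect U1 and U3; each must be blocked for d-separation to hold:
Path 1: U1 ← U0 → U4 ← U3
  U4 is a collider here and neither U4 nor any of its descendants is conditioned on, so the collider stays closed — the path is blocked at U4.
Path 2: U1 → U2 → U4 ← U3
  U2 is a chain here and U2 is conditioned on, so the path is blocked at U2.
All paths are blocked; U1 ⊥ U3 | {U2} holds.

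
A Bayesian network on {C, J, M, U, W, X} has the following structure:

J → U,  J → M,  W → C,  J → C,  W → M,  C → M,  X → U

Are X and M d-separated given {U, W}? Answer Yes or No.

No

We examine all 3 paths between X and M:
Path 1: X → U ← J → M
  U is a collider and U is conditioned on, which opens it; J is a fork and J is not conditioned on — no node blocks this path, so it is active.
Path 2: X → U ← J → C → M
  U is a collider and U is conditioned on, which opens it; J is a fork and J is not conditioned on; C is a chain and C is not conditioned on — no node blocks this path, so it is active.
Path 3: X → U ← J → C ← W → M
  C is a collider here and neither C nor any of its descendants is conditioned on, so the collider stays closed — the path is blocked at C.
Since the path X → U ← J → M is active, X and M are not d-separated given {U, W}.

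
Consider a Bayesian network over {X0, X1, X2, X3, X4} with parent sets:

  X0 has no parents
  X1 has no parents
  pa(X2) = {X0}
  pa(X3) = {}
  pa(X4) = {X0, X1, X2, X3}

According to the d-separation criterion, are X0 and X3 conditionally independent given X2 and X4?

2 paths connect X0 and X3; each must be blocked for d-separation to hold:
Path 1: X0 → X2 → X4 ← X3
  X2 is a chain here and X2 is conditioned on, so the path is blocked at X2.
Path 2: X0 → X4 ← X3
  X4 is a collider and X4 is conditioned on, which opens it — no node blocks this path, so it is active.
Because an active path exists, X0 and X3 are not d-separated.

No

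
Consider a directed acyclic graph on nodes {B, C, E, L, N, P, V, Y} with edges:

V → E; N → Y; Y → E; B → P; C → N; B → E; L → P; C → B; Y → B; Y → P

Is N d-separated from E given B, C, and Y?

Yes

6 paths connect N and E; each must be blocked for d-separation to hold:
Path 1: N ← C → B → P ← Y → E
  C is a fork here and C is conditioned on, so the path is blocked at C.
Path 2: N ← C → B ← Y → E
  C is a fork here and C is conditioned on, so the path is blocked at C.
Path 3: N ← C → B → E
  C is a fork here and C is conditioned on, so the path is blocked at C.
Path 4: N → Y → P ← B → E
  Y is a chain here and Y is conditioned on, so the path is blocked at Y.
Path 5: N → Y → B → E
  Y is a chain here and Y is conditioned on, so the path is blocked at Y.
Path 6: N → Y → E
  Y is a chain here and Y is conditioned on, so the path is blocked at Y.
Since every path is blocked, d-separation holds.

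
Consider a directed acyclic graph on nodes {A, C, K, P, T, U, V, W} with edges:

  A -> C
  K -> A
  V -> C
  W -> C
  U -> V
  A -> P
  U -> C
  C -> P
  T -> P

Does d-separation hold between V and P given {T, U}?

4 paths connect V and P; each must be blocked for d-separation to hold:
Path 1: V → C ← A → P
  C is a collider here and neither C nor any of its descendants is conditioned on, so the collider stays closed — the path is blocked at C.
Path 2: V → C → P
  C is a chain and C is not conditioned on — no node blocks this path, so it is active.
Path 3: V ← U → C ← A → P
  U is a fork here and U is conditioned on, so the path is blocked at U.
Path 4: V ← U → C → P
  U is a fork here and U is conditioned on, so the path is blocked at U.
At least one path is unblocked, so d-separation fails.

No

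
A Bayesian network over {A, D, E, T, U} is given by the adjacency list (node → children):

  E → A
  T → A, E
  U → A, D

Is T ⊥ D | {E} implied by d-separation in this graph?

Yes

Enumerating the 2 paths from T to D and testing each for blocking by {E}:
Path 1: T → A ← U → D
  A is a collider here and neither A nor any of its descendants is conditioned on, so the collider stays closed — the path is blocked at A.
Path 2: T → E → A ← U → D
  E is a chain here and E is conditioned on, so the path is blocked at E.
Since every path is blocked, d-separation holds.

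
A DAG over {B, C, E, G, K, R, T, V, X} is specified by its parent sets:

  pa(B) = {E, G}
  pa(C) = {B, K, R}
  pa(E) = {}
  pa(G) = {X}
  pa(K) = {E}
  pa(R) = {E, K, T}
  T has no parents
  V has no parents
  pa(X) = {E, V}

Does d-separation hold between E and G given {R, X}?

6 paths connect E and G; each must be blocked for d-separation to hold:
Path 1: E → B ← G
  B is a collider here and neither B nor any of its descendants is conditioned on, so the collider stays closed — the path is blocked at B.
Path 2: E → R ← K → C ← B ← G
  C is a collider here and neither C nor any of its descendants is conditioned on, so the collider stays closed — the path is blocked at C.
Path 3: E → R → C ← B ← G
  R is a chain here and R is conditioned on, so the path is blocked at R.
Path 4: E → K → R → C ← B ← G
  R is a chain here and R is conditioned on, so the path is blocked at R.
Path 5: E → K → C ← B ← G
  C is a collider here and neither C nor any of its descendants is conditioned on, so the collider stays closed — the path is blocked at C.
Path 6: E → X → G
  X is a chain here and X is conditioned on, so the path is blocked at X.
Since every path is blocked, d-separation holds.

Yes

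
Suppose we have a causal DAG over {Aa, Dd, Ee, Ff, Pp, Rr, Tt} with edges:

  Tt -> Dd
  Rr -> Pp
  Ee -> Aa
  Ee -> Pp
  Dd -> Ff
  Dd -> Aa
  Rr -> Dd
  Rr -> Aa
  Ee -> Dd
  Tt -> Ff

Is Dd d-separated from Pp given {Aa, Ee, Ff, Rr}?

We examine all 6 paths between Dd and Pp:
  1. Dd → Aa ← Rr → Pp — Aa:collider[open]; Rr:fork[blocks] ⇒ blocked
  2. Dd → Aa ← Ee → Pp — Aa:collider[open]; Ee:fork[blocks] ⇒ blocked
  3. Dd ← Rr → Aa ← Ee → Pp — Rr:fork[blocks]; Aa:collider[open]; Ee:fork[blocks] ⇒ blocked
  4. Dd ← Rr → Pp — Rr:fork[blocks] ⇒ blocked
  5. Dd ← Ee → Aa ← Rr → Pp — Ee:fork[blocks]; Aa:collider[open]; Rr:fork[blocks] ⇒ blocked
  6. Dd ← Ee → Pp — Ee:fork[blocks] ⇒ blocked
Since every path is blocked, d-separation holds.

Yes — Dd and Pp are d-separated given {Aa, Ee, Ff, Rr}.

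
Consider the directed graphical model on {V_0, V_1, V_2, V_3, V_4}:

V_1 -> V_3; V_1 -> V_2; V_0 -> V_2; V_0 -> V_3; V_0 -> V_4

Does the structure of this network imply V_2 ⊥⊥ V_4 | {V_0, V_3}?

We examine all 2 paths between V_2 and V_4:
Path 1: V_2 ← V_0 → V_4
  V_0 is a fork here and V_0 is conditioned on, so the path is blocked at V_0.
Path 2: V_2 ← V_1 → V_3 ← V_0 → V_4
  V_0 is a fork here and V_0 is conditioned on, so the path is blocked at V_0.
Every path is blocked, so V_2 and V_4 are d-separated given {V_0, V_3}.

Yes — V_2 and V_4 are d-separated given {V_0, V_3}.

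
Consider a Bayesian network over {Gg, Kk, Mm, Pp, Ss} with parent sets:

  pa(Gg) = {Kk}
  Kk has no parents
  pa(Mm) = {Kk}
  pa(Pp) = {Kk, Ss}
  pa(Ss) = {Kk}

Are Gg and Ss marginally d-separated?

We examine all 2 paths between Gg and Ss:
Path 1: Gg ← Kk → Pp ← Ss
  Pp is a collider here and neither Pp nor any of its descendants is conditioned on, so the collider stays closed — the path is blocked at Pp.
Path 2: Gg ← Kk → Ss
  Kk is a fork and Kk is not conditioned on — no node blocks this path, so it is active.
At least one path is unblocked, so d-separation fails.

No — Gg and Ss are not d-separated given ∅.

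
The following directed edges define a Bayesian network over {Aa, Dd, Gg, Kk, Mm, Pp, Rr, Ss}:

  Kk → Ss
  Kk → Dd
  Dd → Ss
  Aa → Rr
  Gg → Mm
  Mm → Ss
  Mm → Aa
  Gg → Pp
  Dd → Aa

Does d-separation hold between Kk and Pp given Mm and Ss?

Yes

There are 4 undirected paths between Kk and Pp; checking each against the conditioning set {Mm, Ss}:
Path 1: Kk → Dd → Ss ← Mm ← Gg → Pp
  Mm is a chain here and Mm is conditioned on, so the path is blocked at Mm.
Path 2: Kk → Dd → Aa ← Mm ← Gg → Pp
  Aa is a collider here and neither Aa nor any of its descendants is conditioned on, so the collider stays closed — the path is blocked at Aa.
Path 3: Kk → Ss ← Dd → Aa ← Mm ← Gg → Pp
  Aa is a collider here and neither Aa nor any of its descendants is conditioned on, so the collider stays closed — the path is blocked at Aa.
Path 4: Kk → Ss ← Mm ← Gg → Pp
  Mm is a chain here and Mm is conditioned on, so the path is blocked at Mm.
Since every path is blocked, d-separation holds.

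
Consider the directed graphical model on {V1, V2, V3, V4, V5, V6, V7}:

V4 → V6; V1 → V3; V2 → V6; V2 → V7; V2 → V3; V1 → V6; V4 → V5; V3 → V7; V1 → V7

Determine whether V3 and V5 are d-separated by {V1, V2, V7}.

Yes

6 paths connect V3 and V5; each must be blocked for d-separation to hold:
Path 1: V3 ← V2 → V7 ← V1 → V6 ← V4 → V5
  V2 is a fork here and V2 is conditioned on, so the path is blocked at V2.
Path 2: V3 ← V2 → V6 ← V4 → V5
  V2 is a fork here and V2 is conditioned on, so the path is blocked at V2.
Path 3: V3 → V7 ← V2 → V6 ← V4 → V5
  V2 is a fork here and V2 is conditioned on, so the path is blocked at V2.
Path 4: V3 → V7 ← V1 → V6 ← V4 → V5
  V1 is a fork here and V1 is conditioned on, so the path is blocked at V1.
Path 5: V3 ← V1 → V7 ← V2 → V6 ← V4 → V5
  V1 is a fork here and V1 is conditioned on, so the path is blocked at V1.
Path 6: V3 ← V1 → V6 ← V4 → V5
  V1 is a fork here and V1 is conditioned on, so the path is blocked at V1.
Since every path is blocked, d-separation holds.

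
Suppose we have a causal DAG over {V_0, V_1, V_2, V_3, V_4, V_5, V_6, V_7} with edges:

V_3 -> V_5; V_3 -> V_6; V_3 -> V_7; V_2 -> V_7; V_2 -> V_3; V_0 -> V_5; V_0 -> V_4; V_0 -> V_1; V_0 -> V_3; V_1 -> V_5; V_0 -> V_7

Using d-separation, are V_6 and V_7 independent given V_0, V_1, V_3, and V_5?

There are 5 undirected paths between V_6 and V_7; checking each against the conditioning set {V_0, V_1, V_3, V_5}:
  1. V_6 ← V_3 ← V_2 → V_7 — V_3:chain[blocks]; V_2:fork[open] ⇒ blocked
  2. V_6 ← V_3 → V_7 — V_3:fork[blocks] ⇒ blocked
  3. V_6 ← V_3 → V_5 ← V_0 → V_7 — V_3:fork[blocks]; V_5:collider[open]; V_0:fork[blocks] ⇒ blocked
  4. V_6 ← V_3 → V_5 ← V_1 ← V_0 → V_7 — V_3:fork[blocks]; V_5:collider[open]; V_1:chain[blocks]; V_0:fork[blocks] ⇒ blocked
  5. V_6 ← V_3 ← V_0 → V_7 — V_3:chain[blocks]; V_0:fork[blocks] ⇒ blocked
Since every path is blocked, d-separation holds.

Yes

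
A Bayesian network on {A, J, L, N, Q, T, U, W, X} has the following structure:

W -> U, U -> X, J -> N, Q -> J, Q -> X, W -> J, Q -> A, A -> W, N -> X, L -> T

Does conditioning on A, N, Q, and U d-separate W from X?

There are 5 undirected paths between W and X; checking each against the conditioning set {A, N, Q, U}:
Path 1: W → J → N → X
  N is a chain here and N is conditioned on, so the path is blocked at N.
Path 2: W → J ← Q → X
  Q is a fork here and Q is conditioned on, so the path is blocked at Q.
Path 3: W ← A ← Q → J → N → X
  A is a chain here and A is conditioned on, so the path is blocked at A.
Path 4: W ← A ← Q → X
  A is a chain here and A is conditioned on, so the path is blocked at A.
Path 5: W → U → X
  U is a chain here and U is conditioned on, so the path is blocked at U.
Since every path is blocked, d-separation holds.

Yes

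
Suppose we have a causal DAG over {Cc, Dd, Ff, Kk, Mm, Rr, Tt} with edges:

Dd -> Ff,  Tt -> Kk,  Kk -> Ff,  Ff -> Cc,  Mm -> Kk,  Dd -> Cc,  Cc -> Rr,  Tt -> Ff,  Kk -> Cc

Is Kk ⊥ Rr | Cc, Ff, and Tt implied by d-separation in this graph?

5 paths connect Kk and Rr; each must be blocked for d-separation to hold:
Path 1: Kk ← Tt → Ff ← Dd → Cc → Rr
  Tt is a fork here and Tt is conditioned on, so the path is blocked at Tt.
Path 2: Kk ← Tt → Ff → Cc → Rr
  Tt is a fork here and Tt is conditioned on, so the path is blocked at Tt.
Path 3: Kk → Ff ← Dd → Cc → Rr
  Cc is a chain here and Cc is conditioned on, so the path is blocked at Cc.
Path 4: Kk → Ff → Cc → Rr
  Ff is a chain here and Ff is conditioned on, so the path is blocked at Ff.
Path 5: Kk → Cc → Rr
  Cc is a chain here and Cc is conditioned on, so the path is blocked at Cc.
Since every path is blocked, d-separation holds.

Yes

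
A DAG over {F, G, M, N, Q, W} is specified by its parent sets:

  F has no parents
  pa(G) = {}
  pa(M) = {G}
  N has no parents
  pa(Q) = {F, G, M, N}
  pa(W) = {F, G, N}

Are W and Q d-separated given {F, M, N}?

No

We examine all 4 paths between W and Q:
Path 1: W ← F → Q
  F is a fork here and F is conditioned on, so the path is blocked at F.
Path 2: W ← N → Q
  N is a fork here and N is conditioned on, so the path is blocked at N.
Path 3: W ← G → Q
  G is a fork and G is not conditioned on — no node blocks this path, so it is active.
Path 4: W ← G → M → Q
  M is a chain here and M is conditioned on, so the path is blocked at M.
At least one path is unblocked, so d-separation fails.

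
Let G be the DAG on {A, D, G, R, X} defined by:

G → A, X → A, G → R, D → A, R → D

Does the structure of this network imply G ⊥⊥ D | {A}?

No — G and D are not d-separated given {A}.

There are 2 undirected paths between G and D; checking each against the conditioning set {A}:
Path 1: G → A ← D
  A is a collider and A is conditioned on, which opens it — no node blocks this path, so it is active.
Path 2: G → R → D
  R is a chain and R is not conditioned on — no node blocks this path, so it is active.
Since the path G → A ← D is active, G and D are not d-separated given {A}.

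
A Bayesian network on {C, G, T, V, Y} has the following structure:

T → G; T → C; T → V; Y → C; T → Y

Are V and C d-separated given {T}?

Yes

Enumerating the 2 paths from V to C and testing each for blocking by {T}:
Path 1: V ← T → Y → C
  T is a fork here and T is conditioned on, so the path is blocked at T.
Path 2: V ← T → C
  T is a fork here and T is conditioned on, so the path is blocked at T.
Every path is blocked, so V and C are d-separated given {T}.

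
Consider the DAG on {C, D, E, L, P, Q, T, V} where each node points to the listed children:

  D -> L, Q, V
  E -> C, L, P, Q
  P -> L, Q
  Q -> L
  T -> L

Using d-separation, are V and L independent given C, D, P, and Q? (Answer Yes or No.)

Yes

We examine all 6 paths between V and L:
Path 1: V ← D → Q ← E → P → L
  D is a fork here and D is conditioned on, so the path is blocked at D.
Path 2: V ← D → Q ← E → L
  D is a fork here and D is conditioned on, so the path is blocked at D.
Path 3: V ← D → Q ← P ← E → L
  D is a fork here and D is conditioned on, so the path is blocked at D.
Path 4: V ← D → Q ← P → L
  D is a fork here and D is conditioned on, so the path is blocked at D.
Path 5: V ← D → Q → L
  D is a fork here and D is conditioned on, so the path is blocked at D.
Path 6: V ← D → L
  D is a fork here and D is conditioned on, so the path is blocked at D.
All paths are blocked; V ⊥ L | {C, D, P, Q} holds.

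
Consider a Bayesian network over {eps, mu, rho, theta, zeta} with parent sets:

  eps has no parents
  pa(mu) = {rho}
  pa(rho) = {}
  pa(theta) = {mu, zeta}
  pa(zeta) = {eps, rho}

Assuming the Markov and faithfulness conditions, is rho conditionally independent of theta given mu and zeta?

2 paths connect rho and theta; each must be blocked for d-separation to hold:
Path 1: rho → zeta → theta
  zeta is a chain here and zeta is conditioned on, so the path is blocked at zeta.
Path 2: rho → mu → theta
  mu is a chain here and mu is conditioned on, so the path is blocked at mu.
Since every path is blocked, d-separation holds.

Yes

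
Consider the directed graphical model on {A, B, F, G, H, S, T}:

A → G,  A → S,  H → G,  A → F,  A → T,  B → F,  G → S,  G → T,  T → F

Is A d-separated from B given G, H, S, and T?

Yes

There are 4 undirected paths between A and B; checking each against the conditioning set {G, H, S, T}:
  1. A → F ← B — F:collider[blocks] ⇒ blocked
  2. A → S ← G → T → F ← B — S:collider[open]; G:fork[blocks]; T:chain[blocks]; F:collider[blocks] ⇒ blocked
  3. A → T → F ← B — T:chain[blocks]; F:collider[blocks] ⇒ blocked
  4. A → G → T → F ← B — G:chain[blocks]; T:chain[blocks]; F:collider[blocks] ⇒ blocked
Since every path is blocked, d-separation holds.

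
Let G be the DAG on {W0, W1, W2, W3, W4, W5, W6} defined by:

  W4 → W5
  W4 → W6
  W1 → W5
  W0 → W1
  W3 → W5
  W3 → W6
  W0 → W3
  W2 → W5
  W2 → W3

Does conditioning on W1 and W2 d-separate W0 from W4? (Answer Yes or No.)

Enumerating the 6 paths from W0 to W4 and testing each for blocking by {W1, W2}:
  1. W0 → W3 ← W2 → W5 ← W4 — W3:collider[blocks]; W2:fork[blocks]; W5:collider[blocks] ⇒ blocked
  2. W0 → W3 → W6 ← W4 — W3:chain[open]; W6:collider[blocks] ⇒ blocked
  3. W0 → W3 → W5 ← W4 — W3:chain[open]; W5:collider[blocks] ⇒ blocked
  4. W0 → W1 → W5 ← W3 → W6 ← W4 — W1:chain[blocks]; W5:collider[blocks]; W3:fork[open]; W6:collider[blocks] ⇒ blocked
  5. W0 → W1 → W5 ← W2 → W3 → W6 ← W4 — W1:chain[blocks]; W5:collider[blocks]; W2:fork[blocks]; W3:chain[open]; W6:collider[blocks] ⇒ blocked
  6. W0 → W1 → W5 ← W4 — W1:chain[blocks]; W5:collider[blocks] ⇒ blocked
Since every path is blocked, d-separation holds.

Yes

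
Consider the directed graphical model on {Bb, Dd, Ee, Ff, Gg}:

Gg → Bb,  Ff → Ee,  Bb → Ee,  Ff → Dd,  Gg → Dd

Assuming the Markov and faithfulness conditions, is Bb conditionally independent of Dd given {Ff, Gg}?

There are 2 undirected paths between Bb and Dd; checking each against the conditioning set {Ff, Gg}:
  1. Bb → Ee ← Ff → Dd — Ee:collider[blocks]; Ff:fork[blocks] ⇒ blocked
  2. Bb ← Gg → Dd — Gg:fork[blocks] ⇒ blocked
Since every path is blocked, d-separation holds.

Yes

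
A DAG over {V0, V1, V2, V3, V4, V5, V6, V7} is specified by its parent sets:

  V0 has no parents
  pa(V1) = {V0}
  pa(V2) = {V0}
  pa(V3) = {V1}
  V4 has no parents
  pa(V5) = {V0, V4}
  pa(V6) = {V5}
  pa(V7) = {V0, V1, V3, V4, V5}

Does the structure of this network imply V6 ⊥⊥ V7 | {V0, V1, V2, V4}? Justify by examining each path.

There are 5 undirected paths between V6 and V7; checking each against the conditioning set {V0, V1, V2, V4}:
Path 1: V6 ← V5 ← V4 → V7
  V4 is a fork here and V4 is conditioned on, so the path is blocked at V4.
Path 2: V6 ← V5 → V7
  V5 is a fork and V5 is not conditioned on — no node blocks this path, so it is active.
Path 3: V6 ← V5 ← V0 → V7
  V0 is a fork here and V0 is conditioned on, so the path is blocked at V0.
Path 4: V6 ← V5 ← V0 → V1 → V3 → V7
  V0 is a fork here and V0 is conditioned on, so the path is blocked at V0.
Path 5: V6 ← V5 ← V0 → V1 → V7
  V0 is a fork here and V0 is conditioned on, so the path is blocked at V0.
Because an active path exists, V6 and V7 are not d-separated.

No — V6 and V7 are not d-separated given {V0, V1, V2, V4}.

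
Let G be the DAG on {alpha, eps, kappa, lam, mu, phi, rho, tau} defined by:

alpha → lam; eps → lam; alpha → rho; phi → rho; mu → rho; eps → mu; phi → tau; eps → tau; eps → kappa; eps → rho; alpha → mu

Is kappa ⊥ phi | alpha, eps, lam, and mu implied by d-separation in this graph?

6 paths connect kappa and phi; each must be blocked for d-separation to hold:
Path 1: kappa ← eps → lam ← alpha → rho ← phi
  eps is a fork here and eps is conditioned on, so the path is blocked at eps.
Path 2: kappa ← eps → lam ← alpha → mu → rho ← phi
  eps is a fork here and eps is conditioned on, so the path is blocked at eps.
Path 3: kappa ← eps → rho ← phi
  eps is a fork here and eps is conditioned on, so the path is blocked at eps.
Path 4: kappa ← eps → mu ← alpha → rho ← phi
  eps is a fork here and eps is conditioned on, so the path is blocked at eps.
Path 5: kappa ← eps → mu → rho ← phi
  eps is a fork here and eps is conditioned on, so the path is blocked at eps.
Path 6: kappa ← eps → tau ← phi
  eps is a fork here and eps is conditioned on, so the path is blocked at eps.
Every path is blocked, so kappa and phi are d-separated given {alpha, eps, lam, mu}.

Yes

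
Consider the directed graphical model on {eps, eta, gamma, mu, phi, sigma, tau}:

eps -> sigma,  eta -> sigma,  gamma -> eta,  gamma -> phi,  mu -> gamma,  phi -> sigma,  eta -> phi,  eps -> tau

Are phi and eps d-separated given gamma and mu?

Yes

3 paths connect phi and eps; each must be blocked for d-separation to hold:
Path 1: phi → sigma ← eps
  sigma is a collider here and neither sigma nor any of its descendants is conditioned on, so the collider stays closed — the path is blocked at sigma.
Path 2: phi ← gamma → eta → sigma ← eps
  gamma is a fork here and gamma is conditioned on, so the path is blocked at gamma.
Path 3: phi ← eta → sigma ← eps
  sigma is a collider here and neither sigma nor any of its descendants is conditioned on, so the collider stays closed — the path is blocked at sigma.
Since every path is blocked, d-separation holds.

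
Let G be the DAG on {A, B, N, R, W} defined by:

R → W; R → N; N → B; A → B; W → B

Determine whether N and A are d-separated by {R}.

Yes

We examine all 2 paths between N and A:
Path 1: N ← R → W → B ← A
  R is a fork here and R is conditioned on, so the path is blocked at R.
Path 2: N → B ← A
  B is a collider here and neither B nor any of its descendants is conditioned on, so the collider stays closed — the path is blocked at B.
Every path is blocked, so N and A are d-separated given {R}.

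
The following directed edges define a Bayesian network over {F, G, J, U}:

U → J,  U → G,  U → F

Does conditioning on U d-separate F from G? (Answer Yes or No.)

Yes — F and G are d-separated given {U}.

There is one path between F and G:
Path 1: F ← U → G
  U is a fork here and U is conditioned on, so the path is blocked at U.
Since every path is blocked, d-separation holds.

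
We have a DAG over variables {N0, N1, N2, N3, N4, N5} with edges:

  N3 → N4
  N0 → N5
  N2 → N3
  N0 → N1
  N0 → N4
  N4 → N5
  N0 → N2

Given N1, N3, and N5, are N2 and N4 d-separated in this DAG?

No — N2 and N4 are not d-separated given {N1, N3, N5}.

Enumerating the 3 paths from N2 to N4 and testing each for blocking by {N1, N3, N5}:
Path 1: N2 → N3 → N4
  N3 is a chain here and N3 is conditioned on, so the path is blocked at N3.
Path 2: N2 ← N0 → N5 ← N4
  N0 is a fork and N0 is not conditioned on; N5 is a collider and N5 is conditioned on, which opens it — no node blocks this path, so it is active.
Path 3: N2 ← N0 → N4
  N0 is a fork and N0 is not conditioned on — no node blocks this path, so it is active.
Because an active path exists, N2 and N4 are not d-separated.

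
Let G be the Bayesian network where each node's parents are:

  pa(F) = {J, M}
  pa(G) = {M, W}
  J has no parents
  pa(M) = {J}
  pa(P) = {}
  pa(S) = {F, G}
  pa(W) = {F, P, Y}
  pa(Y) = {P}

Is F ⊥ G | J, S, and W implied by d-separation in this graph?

No — F and G are not d-separated given {J, S, W}.

Enumerating the 4 paths from F to G and testing each for blocking by {J, S, W}:
  1. F ← J → M → G — J:fork[blocks]; M:chain[open] ⇒ blocked
  2. F → W → G — W:chain[blocks] ⇒ blocked
  3. F ← M → G — M:fork[open] ⇒ active
  4. F → S ← G — S:collider[open] ⇒ active
Since the path F ← M → G is active, F and G are not d-separated given {J, S, W}.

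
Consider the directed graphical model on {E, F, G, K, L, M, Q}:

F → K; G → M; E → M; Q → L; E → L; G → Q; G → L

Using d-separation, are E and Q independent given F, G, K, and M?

Yes

We examine all 4 paths between E and Q:
Path 1: E → L ← G → Q
  L is a collider here and neither L nor any of its descendants is conditioned on, so the collider stays closed — the path is blocked at L.
Path 2: E → L ← Q
  L is a collider here and neither L nor any of its descendants is conditioned on, so the collider stays closed — the path is blocked at L.
Path 3: E → M ← G → L ← Q
  G is a fork here and G is conditioned on, so the path is blocked at G.
Path 4: E → M ← G → Q
  G is a fork here and G is conditioned on, so the path is blocked at G.
All paths are blocked; E ⊥ Q | {F, G, K, M} holds.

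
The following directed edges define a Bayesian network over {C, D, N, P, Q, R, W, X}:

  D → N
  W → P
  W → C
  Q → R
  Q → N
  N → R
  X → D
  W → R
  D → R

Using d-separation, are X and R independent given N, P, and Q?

No

Enumerating the 3 paths from X to R and testing each for blocking by {N, P, Q}:
  1. X → D → N ← Q → R — D:chain[open]; N:collider[open]; Q:fork[blocks] ⇒ blocked
  2. X → D → N → R — D:chain[open]; N:chain[blocks] ⇒ blocked
  3. X → D → R — D:chain[open] ⇒ active
Since the path X → D → R is active, X and R are not d-separated given {N, P, Q}.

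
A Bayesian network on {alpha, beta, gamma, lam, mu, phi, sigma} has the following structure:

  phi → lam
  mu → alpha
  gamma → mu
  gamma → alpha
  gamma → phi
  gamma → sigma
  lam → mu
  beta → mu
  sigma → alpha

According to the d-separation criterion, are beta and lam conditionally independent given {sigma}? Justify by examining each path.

4 paths connect beta and lam; each must be blocked for d-separation to hold:
Path 1: beta → mu → alpha ← gamma → phi → lam
  alpha is a collider here and neither alpha nor any of its descendants is conditioned on, so the collider stays closed — the path is blocked at alpha.
Path 2: beta → mu → alpha ← sigma ← gamma → phi → lam
  alpha is a collider here and neither alpha nor any of its descendants is conditioned on, so the collider stays closed — the path is blocked at alpha.
Path 3: beta → mu ← gamma → phi → lam
  mu is a collider here and neither mu nor any of its descendants is conditioned on, so the collider stays closed — the path is blocked at mu.
Path 4: beta → mu ← lam
  mu is a collider here and neither mu nor any of its descendants is conditioned on, so the collider stays closed — the path is blocked at mu.
All paths are blocked; beta ⊥ lam | {sigma} holds.

Yes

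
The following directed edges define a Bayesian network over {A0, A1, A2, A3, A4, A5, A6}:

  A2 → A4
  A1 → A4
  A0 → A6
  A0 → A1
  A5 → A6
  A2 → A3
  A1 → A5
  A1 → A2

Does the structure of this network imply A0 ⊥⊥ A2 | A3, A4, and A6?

4 paths connect A0 and A2; each must be blocked for d-separation to hold:
Path 1: A0 → A6 ← A5 ← A1 → A2
  A6 is a collider and A6 is conditioned on, which opens it; A5 is a chain and A5 is not conditioned on; A1 is a fork and A1 is not conditioned on — no node blocks this path, so it is active.
Path 2: A0 → A6 ← A5 ← A1 → A4 ← A2
  A6 is a collider and A6 is conditioned on, which opens it; A5 is a chain and A5 is not conditioned on; A1 is a fork and A1 is not conditioned on; A4 is a collider and A4 is conditioned on, which opens it — no node blocks this path, so it is active.
Path 3: A0 → A1 → A2
  A1 is a chain and A1 is not conditioned on — no node blocks this path, so it is active.
Path 4: A0 → A1 → A4 ← A2
  A1 is a chain and A1 is not conditioned on; A4 is a collider and A4 is conditioned on, which opens it — no node blocks this path, so it is active.
Because an active path exists, A0 and A2 are not d-separated.

No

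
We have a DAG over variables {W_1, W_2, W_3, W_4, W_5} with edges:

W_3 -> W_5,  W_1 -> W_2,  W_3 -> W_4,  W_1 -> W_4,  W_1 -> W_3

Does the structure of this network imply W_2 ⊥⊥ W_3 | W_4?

No — W_2 and W_3 are not d-separated given {W_4}.

2 paths connect W_2 and W_3; each must be blocked for d-separation to hold:
  1. W_2 ← W_1 → W_4 ← W_3 — W_1:fork[open]; W_4:collider[open] ⇒ active
  2. W_2 ← W_1 → W_3 — W_1:fork[open] ⇒ active
Since the path W_2 ← W_1 → W_4 ← W_3 is active, W_2 and W_3 are not d-separated given {W_4}.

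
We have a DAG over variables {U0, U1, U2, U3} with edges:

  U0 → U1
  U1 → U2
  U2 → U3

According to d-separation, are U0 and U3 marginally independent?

There is one path between U0 and U3:
Path 1: U0 → U1 → U2 → U3
  U1 is a chain and U1 is not conditioned on; U2 is a chain and U2 is not conditioned on — no node blocks this path, so it is active.
Because an active path exists, U0 and U3 are not d-separated.

No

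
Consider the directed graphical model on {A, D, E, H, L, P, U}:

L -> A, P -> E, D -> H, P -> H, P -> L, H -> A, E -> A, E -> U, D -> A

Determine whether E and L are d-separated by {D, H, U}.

There are 6 undirected paths between E and L; checking each against the conditioning set {D, H, U}:
  1. E → A ← H ← P → L — A:collider[blocks]; H:chain[blocks]; P:fork[open] ⇒ blocked
  2. E → A ← D → H ← P → L — A:collider[blocks]; D:fork[blocks]; H:collider[open]; P:fork[open] ⇒ blocked
  3. E → A ← L — A:collider[blocks] ⇒ blocked
  4. E ← P → H → A ← L — P:fork[open]; H:chain[blocks]; A:collider[blocks] ⇒ blocked
  5. E ← P → H ← D → A ← L — P:fork[open]; H:collider[open]; D:fork[blocks]; A:collider[blocks] ⇒ blocked
  6. E ← P → L — P:fork[open] ⇒ active
Because an active path exists, E and L are not d-separated.

No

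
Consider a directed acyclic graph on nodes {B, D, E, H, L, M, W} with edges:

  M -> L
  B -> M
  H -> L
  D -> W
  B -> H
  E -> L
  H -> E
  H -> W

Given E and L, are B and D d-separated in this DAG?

Yes — B and D are d-separated given {E, L}.

We examine all 3 paths between B and D:
Path 1: B → H → W ← D
  W is a collider here and neither W nor any of its descendants is conditioned on, so the collider stays closed — the path is blocked at W.
Path 2: B → M → L ← H → W ← D
  W is a collider here and neither W nor any of its descendants is conditioned on, so the collider stays closed — the path is blocked at W.
Path 3: B → M → L ← E ← H → W ← D
  E is a chain here and E is conditioned on, so the path is blocked at E.
All paths are blocked; B ⊥ D | {E, L} holds.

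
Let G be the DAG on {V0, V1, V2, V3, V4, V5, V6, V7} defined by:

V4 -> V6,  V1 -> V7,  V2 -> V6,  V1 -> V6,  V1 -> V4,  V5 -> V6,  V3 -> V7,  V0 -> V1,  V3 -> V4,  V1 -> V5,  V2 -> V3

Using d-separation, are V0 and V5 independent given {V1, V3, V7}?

Yes

6 paths connect V0 and V5; each must be blocked for d-separation to hold:
Path 1: V0 → V1 → V6 ← V5
  V1 is a chain here and V1 is conditioned on, so the path is blocked at V1.
Path 2: V0 → V1 → V7 ← V3 ← V2 → V6 ← V5
  V1 is a chain here and V1 is conditioned on, so the path is blocked at V1.
Path 3: V0 → V1 → V7 ← V3 → V4 → V6 ← V5
  V1 is a chain here and V1 is conditioned on, so the path is blocked at V1.
Path 4: V0 → V1 → V4 → V6 ← V5
  V1 is a chain here and V1 is conditioned on, so the path is blocked at V1.
Path 5: V0 → V1 → V4 ← V3 ← V2 → V6 ← V5
  V1 is a chain here and V1 is conditioned on, so the path is blocked at V1.
Path 6: V0 → V1 → V5
  V1 is a chain here and V1 is conditioned on, so the path is blocked at V1.
Since every path is blocked, d-separation holds.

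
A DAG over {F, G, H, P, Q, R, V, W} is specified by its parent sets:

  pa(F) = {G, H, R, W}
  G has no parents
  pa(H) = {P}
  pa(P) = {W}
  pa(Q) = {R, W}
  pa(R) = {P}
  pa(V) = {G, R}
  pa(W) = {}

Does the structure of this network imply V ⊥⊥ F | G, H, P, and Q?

No — V and F are not d-separated given {G, H, P, Q}.

There are 6 undirected paths between V and F; checking each against the conditioning set {G, H, P, Q}:
Path 1: V ← G → F
  G is a fork here and G is conditioned on, so the path is blocked at G.
Path 2: V ← R ← P ← W → F
  P is a chain here and P is conditioned on, so the path is blocked at P.
Path 3: V ← R ← P → H → F
  P is a fork here and P is conditioned on, so the path is blocked at P.
Path 4: V ← R → Q ← W → P → H → F
  P is a chain here and P is conditioned on, so the path is blocked at P.
Path 5: V ← R → Q ← W → F
  R is a fork and R is not conditioned on; Q is a collider and Q is conditioned on, which opens it; W is a fork and W is not conditioned on — no node blocks this path, so it is active.
Path 6: V ← R → F
  R is a fork and R is not conditioned on — no node blocks this path, so it is active.
At least one path is unblocked, so d-separation fails.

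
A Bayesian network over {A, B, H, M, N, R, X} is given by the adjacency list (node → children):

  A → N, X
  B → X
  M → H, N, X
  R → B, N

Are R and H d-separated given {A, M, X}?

Yes

We examine all 4 paths between R and H:
  1. R → N ← A → X ← M → H — N:collider[blocks]; A:fork[blocks]; X:collider[open]; M:fork[blocks] ⇒ blocked
  2. R → N ← M → H — N:collider[blocks]; M:fork[blocks] ⇒ blocked
  3. R → B → X ← A → N ← M → H — B:chain[open]; X:collider[open]; A:fork[blocks]; N:collider[blocks]; M:fork[blocks] ⇒ blocked
  4. R → B → X ← M → H — B:chain[open]; X:collider[open]; M:fork[blocks] ⇒ blocked
Every path is blocked, so R and H are d-separated given {A, M, X}.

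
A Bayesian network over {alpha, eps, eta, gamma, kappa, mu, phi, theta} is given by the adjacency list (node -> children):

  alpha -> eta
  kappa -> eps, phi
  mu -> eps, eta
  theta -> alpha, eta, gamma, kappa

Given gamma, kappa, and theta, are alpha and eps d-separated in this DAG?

Yes

Enumerating the 4 paths from alpha to eps and testing each for blocking by {gamma, kappa, theta}:
Path 1: alpha ← theta → eta ← mu → eps
  theta is a fork here and theta is conditioned on, so the path is blocked at theta.
Path 2: alpha ← theta → kappa → eps
  theta is a fork here and theta is conditioned on, so the path is blocked at theta.
Path 3: alpha → eta ← mu → eps
  eta is a collider here and neither eta nor any of its descendants is conditioned on, so the collider stays closed — the path is blocked at eta.
Path 4: alpha → eta ← theta → kappa → eps
  eta is a collider here and neither eta nor any of its descendants is conditioned on, so the collider stays closed — the path is blocked at eta.
All paths are blocked; alpha ⊥ eps | {gamma, kappa, theta} holds.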